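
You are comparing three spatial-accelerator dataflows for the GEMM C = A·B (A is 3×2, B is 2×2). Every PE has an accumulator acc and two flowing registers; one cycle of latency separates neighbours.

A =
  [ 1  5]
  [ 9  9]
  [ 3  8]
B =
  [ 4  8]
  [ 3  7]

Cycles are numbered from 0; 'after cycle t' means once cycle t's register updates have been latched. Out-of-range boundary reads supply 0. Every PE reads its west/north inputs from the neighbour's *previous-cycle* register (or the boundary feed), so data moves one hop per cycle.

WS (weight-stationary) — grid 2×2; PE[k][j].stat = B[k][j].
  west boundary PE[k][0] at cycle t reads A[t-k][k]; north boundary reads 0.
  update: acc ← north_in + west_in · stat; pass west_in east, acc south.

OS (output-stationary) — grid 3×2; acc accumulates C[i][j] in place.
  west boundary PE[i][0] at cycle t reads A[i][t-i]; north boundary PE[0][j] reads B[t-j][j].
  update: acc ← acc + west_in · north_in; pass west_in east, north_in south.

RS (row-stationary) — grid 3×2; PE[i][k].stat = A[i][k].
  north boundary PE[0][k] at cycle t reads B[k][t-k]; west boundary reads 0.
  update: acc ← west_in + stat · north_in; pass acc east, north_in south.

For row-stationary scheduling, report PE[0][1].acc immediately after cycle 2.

Tracing RS — 3×2 array, target PE[0][1]:
  [0] (0,0) acc=4 (h:4 v:4)
  [0] (0,1) acc=0 (h:0 v:0)
  [1] (0,0) acc=8 (h:8 v:8)
  [1] (0,1) acc=19 (h:19 v:3)
  [2] (0,0) acc=0 (h:0 v:0)
  [2] (0,1) acc=43 (h:43 v:7)

PE[0][1].acc = 43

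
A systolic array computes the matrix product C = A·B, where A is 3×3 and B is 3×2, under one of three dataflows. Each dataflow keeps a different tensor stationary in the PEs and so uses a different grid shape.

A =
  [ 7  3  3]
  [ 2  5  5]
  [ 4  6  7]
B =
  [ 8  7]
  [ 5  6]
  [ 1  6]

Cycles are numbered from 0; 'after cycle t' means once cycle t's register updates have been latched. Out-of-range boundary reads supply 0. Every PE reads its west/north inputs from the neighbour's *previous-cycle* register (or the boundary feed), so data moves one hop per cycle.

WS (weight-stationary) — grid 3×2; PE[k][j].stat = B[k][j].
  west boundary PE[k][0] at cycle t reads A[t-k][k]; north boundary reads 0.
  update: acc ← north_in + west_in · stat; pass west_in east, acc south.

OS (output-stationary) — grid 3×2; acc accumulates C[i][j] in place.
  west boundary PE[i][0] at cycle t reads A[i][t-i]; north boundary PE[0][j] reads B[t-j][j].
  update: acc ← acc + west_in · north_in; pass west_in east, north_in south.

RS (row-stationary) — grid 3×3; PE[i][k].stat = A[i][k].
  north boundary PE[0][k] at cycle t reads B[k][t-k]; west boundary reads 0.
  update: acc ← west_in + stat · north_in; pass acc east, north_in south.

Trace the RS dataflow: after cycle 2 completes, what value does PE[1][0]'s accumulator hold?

PE[1][0].acc = 14

RS (3×3). Following PE[1][0] plus its west/north inputs:
  t=0 PE[0][0]: acc=56 h=56 v=8
  t=0 PE[1][0]: acc=0 h=0 v=0
  t=1 PE[0][0]: acc=49 h=49 v=7
  t=1 PE[1][0]: acc=16 h=16 v=8
  t=2 PE[0][0]: acc=0 h=0 v=0
  t=2 PE[1][0]: acc=14 h=14 v=7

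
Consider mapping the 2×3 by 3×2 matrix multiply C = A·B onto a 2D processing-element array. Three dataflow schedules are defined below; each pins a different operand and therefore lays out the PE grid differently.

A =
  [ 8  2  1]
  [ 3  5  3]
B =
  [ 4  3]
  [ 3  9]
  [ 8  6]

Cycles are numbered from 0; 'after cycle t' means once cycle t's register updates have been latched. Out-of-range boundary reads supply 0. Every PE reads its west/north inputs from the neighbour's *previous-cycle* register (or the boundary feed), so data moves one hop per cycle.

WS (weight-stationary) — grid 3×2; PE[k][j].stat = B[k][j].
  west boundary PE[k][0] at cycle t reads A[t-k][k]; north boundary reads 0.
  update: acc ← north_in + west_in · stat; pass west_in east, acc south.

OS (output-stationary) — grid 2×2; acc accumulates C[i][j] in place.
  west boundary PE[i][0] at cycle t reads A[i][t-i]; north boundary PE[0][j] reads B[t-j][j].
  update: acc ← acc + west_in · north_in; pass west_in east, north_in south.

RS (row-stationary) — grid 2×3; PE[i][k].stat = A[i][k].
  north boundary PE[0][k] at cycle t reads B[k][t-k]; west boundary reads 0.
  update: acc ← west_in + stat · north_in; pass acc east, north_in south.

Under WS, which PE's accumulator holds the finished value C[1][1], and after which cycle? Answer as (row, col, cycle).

(row, col, cycle) = (2, 1, 4)

Under WS, C[1][1] lands at PE[2][1]:
  @0  [2,1]  acc 0  |  →0  ↓0
  @1  [2,1]  acc 0  |  →0  ↓0
  @2  [2,1]  acc 0  |  →0  ↓0
  @3  [2,1]  acc 48  |  →1  ↓48
  @4  [2,1]  acc 72  |  →3  ↓72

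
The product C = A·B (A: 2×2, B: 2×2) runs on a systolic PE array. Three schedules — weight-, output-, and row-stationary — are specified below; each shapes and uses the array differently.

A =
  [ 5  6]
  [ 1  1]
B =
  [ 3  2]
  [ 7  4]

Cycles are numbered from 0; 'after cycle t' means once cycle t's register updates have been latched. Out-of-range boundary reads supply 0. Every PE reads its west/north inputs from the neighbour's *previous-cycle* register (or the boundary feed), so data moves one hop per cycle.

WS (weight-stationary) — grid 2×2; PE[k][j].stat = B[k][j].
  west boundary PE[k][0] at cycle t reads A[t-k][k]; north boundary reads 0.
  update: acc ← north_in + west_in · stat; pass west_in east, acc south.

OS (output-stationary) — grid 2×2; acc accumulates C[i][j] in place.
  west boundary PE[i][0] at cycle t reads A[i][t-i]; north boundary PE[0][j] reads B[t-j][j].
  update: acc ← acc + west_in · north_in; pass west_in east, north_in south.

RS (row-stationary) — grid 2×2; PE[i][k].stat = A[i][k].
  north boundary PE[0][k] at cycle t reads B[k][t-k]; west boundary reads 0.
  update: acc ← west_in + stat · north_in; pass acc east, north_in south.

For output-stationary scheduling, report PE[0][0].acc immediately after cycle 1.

OS 2×2: PE[0][0] cycle-by-cycle (with neighbour feeds):
  after 0 — PE[0][0] acc=15, pass-E 5, pass-S 3
  after 1 — PE[0][0] acc=57, pass-E 6, pass-S 7

PE[0][0].acc = 57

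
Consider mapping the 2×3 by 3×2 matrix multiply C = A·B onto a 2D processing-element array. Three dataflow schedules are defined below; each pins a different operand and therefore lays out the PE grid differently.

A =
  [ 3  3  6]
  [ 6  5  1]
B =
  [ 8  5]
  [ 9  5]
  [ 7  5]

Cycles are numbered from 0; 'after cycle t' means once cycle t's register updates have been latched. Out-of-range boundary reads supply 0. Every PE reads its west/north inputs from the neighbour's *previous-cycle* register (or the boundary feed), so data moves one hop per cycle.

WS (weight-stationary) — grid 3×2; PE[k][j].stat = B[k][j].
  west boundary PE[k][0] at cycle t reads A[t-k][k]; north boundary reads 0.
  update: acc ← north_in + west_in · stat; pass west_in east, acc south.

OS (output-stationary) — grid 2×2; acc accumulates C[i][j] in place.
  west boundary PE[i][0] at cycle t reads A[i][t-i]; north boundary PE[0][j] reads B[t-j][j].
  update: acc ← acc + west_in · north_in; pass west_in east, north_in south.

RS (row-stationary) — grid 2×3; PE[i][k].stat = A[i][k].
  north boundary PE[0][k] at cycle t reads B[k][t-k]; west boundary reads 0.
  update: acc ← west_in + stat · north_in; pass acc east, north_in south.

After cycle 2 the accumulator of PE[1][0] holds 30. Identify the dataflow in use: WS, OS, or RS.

Under WS (3×2), PE[1][0]:
  cycle 0: PE[1][0] → acc 0, east 0, south 0
  cycle 1: PE[1][0] → acc 51, east 3, south 51
  cycle 2: PE[1][0] → acc 93, east 5, south 93
Under OS (2×2), PE[1][0]:
  cycle 0: PE[1][0] → acc 0, east 0, south 0
  cycle 1: PE[1][0] → acc 48, east 6, south 8
  cycle 2: PE[1][0] → acc 93, east 5, south 9
Under RS (2×3), PE[1][0]:
  cycle 0: PE[1][0] → acc 0, east 0, south 0
  cycle 1: PE[1][0] → acc 48, east 48, south 8
  cycle 2: PE[1][0] → acc 30, east 30, south 5

dataflow = RS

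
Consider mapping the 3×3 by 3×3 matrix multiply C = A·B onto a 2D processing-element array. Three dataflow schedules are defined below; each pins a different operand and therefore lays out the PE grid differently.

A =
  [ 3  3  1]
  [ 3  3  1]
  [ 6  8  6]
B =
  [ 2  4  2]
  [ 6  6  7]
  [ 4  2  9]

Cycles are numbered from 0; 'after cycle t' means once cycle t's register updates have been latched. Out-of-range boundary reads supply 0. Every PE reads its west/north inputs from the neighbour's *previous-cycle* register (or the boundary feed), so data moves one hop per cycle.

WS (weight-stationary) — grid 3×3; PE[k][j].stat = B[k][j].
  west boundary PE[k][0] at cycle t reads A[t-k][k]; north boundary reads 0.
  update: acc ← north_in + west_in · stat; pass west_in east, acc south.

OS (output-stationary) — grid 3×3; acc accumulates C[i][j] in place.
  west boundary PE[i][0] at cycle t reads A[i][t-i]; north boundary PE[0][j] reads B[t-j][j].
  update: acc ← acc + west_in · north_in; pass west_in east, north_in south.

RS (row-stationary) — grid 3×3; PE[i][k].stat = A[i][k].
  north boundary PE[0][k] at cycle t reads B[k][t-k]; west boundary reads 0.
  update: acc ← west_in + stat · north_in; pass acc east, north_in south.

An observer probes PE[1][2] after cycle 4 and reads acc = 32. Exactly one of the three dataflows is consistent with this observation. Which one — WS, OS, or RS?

WS (3×3 grid), PE[1][2]:
  step 0 · PE1,2: acc=0; fwd→0 fwd↓0
  step 1 · PE1,2: acc=0; fwd→0 fwd↓0
  step 2 · PE1,2: acc=0; fwd→0 fwd↓0
  step 3 · PE1,2: acc=27; fwd→3 fwd↓27
  step 4 · PE1,2: acc=27; fwd→3 fwd↓27
OS (3×3 grid), PE[1][2]:
  step 0 · PE1,2: acc=0; fwd→0 fwd↓0
  step 1 · PE1,2: acc=0; fwd→0 fwd↓0
  step 2 · PE1,2: acc=0; fwd→0 fwd↓0
  step 3 · PE1,2: acc=6; fwd→3 fwd↓2
  step 4 · PE1,2: acc=27; fwd→3 fwd↓7
RS (3×3 grid), PE[1][2]:
  step 0 · PE1,2: acc=0; fwd→0 fwd↓0
  step 1 · PE1,2: acc=0; fwd→0 fwd↓0
  step 2 · PE1,2: acc=0; fwd→0 fwd↓0
  step 3 · PE1,2: acc=28; fwd→28 fwd↓4
  step 4 · PE1,2: acc=32; fwd→32 fwd↓2

dataflow = RS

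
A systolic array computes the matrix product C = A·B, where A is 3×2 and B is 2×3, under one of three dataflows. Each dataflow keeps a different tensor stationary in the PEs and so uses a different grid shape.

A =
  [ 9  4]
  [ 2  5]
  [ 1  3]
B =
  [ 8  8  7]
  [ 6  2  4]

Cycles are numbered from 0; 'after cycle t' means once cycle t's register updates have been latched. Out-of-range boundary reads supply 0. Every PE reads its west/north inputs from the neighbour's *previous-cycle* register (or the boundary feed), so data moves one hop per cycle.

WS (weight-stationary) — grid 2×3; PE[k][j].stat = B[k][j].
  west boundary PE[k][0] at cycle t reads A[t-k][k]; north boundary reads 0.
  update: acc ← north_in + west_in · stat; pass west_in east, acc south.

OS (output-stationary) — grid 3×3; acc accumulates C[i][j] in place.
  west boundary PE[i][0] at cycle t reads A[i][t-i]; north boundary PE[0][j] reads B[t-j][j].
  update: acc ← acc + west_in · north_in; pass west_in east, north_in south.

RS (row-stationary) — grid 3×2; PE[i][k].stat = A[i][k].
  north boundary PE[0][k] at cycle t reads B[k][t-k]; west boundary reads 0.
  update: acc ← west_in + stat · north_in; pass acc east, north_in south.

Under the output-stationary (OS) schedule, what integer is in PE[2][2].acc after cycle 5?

Tracing OS — 3×3 array, target PE[2][2]:
  step 0 · PE1,2: acc=0; fwd→0 fwd↓0
  step 0 · PE2,1: acc=0; fwd→0 fwd↓0
  step 0 · PE2,2: acc=0; fwd→0 fwd↓0
  step 1 · PE1,2: acc=0; fwd→0 fwd↓0
  step 1 · PE2,1: acc=0; fwd→0 fwd↓0
  step 1 · PE2,2: acc=0; fwd→0 fwd↓0
  step 2 · PE1,2: acc=0; fwd→0 fwd↓0
  step 2 · PE2,1: acc=0; fwd→0 fwd↓0
  step 2 · PE2,2: acc=0; fwd→0 fwd↓0
  step 3 · PE1,2: acc=14; fwd→2 fwd↓7
  step 3 · PE2,1: acc=8; fwd→1 fwd↓8
  step 3 · PE2,2: acc=0; fwd→0 fwd↓0
  step 4 · PE1,2: acc=34; fwd→5 fwd↓4
  step 4 · PE2,1: acc=14; fwd→3 fwd↓2
  step 4 · PE2,2: acc=7; fwd→1 fwd↓7
  step 5 · PE1,2: acc=34; fwd→0 fwd↓0
  step 5 · PE2,1: acc=14; fwd→0 fwd↓0
  step 5 · PE2,2: acc=19; fwd→3 fwd↓4

PE[2][2].acc = 19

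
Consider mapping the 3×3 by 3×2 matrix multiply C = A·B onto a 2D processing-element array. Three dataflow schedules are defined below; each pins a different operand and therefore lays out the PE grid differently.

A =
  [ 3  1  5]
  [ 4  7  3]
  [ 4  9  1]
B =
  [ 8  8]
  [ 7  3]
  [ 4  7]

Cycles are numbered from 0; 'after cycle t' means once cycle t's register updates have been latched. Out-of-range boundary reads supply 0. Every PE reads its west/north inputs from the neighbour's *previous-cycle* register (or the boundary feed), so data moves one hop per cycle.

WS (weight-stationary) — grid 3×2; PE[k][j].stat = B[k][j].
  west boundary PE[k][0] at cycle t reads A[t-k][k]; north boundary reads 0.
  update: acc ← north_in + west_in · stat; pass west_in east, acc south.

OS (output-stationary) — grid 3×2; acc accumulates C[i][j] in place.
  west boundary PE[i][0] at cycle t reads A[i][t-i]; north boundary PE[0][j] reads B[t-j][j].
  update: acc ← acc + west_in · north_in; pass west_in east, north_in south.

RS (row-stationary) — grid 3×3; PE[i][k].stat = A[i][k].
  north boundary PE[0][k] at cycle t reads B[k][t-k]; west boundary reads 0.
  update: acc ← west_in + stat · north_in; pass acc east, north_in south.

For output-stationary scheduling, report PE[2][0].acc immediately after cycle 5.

Tracing OS — 3×2 array, target PE[2][0]:
  step 0 · PE1,0: acc=0; fwd→0 fwd↓0
  step 0 · PE2,0: acc=0; fwd→0 fwd↓0
  step 1 · PE1,0: acc=32; fwd→4 fwd↓8
  step 1 · PE2,0: acc=0; fwd→0 fwd↓0
  step 2 · PE1,0: acc=81; fwd→7 fwd↓7
  step 2 · PE2,0: acc=32; fwd→4 fwd↓8
  step 3 · PE1,0: acc=93; fwd→3 fwd↓4
  step 3 · PE2,0: acc=95; fwd→9 fwd↓7
  step 4 · PE1,0: acc=93; fwd→0 fwd↓0
  step 4 · PE2,0: acc=99; fwd→1 fwd↓4
  step 5 · PE1,0: acc=93; fwd→0 fwd↓0
  step 5 · PE2,0: acc=99; fwd→0 fwd↓0

PE[2][0].acc = 99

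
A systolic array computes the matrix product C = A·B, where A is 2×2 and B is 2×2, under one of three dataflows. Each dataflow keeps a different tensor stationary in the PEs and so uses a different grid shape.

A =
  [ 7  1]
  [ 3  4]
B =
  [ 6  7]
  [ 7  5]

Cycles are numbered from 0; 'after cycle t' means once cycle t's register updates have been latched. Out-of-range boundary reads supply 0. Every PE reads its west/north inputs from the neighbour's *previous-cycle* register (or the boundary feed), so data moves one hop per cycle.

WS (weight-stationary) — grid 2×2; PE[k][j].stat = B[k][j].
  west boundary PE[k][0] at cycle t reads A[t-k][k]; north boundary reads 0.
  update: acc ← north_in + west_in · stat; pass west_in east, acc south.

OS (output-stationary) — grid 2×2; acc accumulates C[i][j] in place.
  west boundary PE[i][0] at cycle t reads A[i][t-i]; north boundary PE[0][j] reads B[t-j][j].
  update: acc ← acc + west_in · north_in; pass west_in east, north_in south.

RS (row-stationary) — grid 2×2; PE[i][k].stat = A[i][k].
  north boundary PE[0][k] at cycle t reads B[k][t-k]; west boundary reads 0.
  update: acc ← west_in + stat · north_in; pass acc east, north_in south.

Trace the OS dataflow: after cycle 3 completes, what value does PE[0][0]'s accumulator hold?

PE[0][0].acc = 49

Tracing OS — 2×2 array, target PE[0][0]:
  step 0 · PE0,0: acc=42; fwd→7 fwd↓6
  step 1 · PE0,0: acc=49; fwd→1 fwd↓7
  step 2 · PE0,0: acc=49; fwd→0 fwd↓0
  step 3 · PE0,0: acc=49; fwd→0 fwd↓0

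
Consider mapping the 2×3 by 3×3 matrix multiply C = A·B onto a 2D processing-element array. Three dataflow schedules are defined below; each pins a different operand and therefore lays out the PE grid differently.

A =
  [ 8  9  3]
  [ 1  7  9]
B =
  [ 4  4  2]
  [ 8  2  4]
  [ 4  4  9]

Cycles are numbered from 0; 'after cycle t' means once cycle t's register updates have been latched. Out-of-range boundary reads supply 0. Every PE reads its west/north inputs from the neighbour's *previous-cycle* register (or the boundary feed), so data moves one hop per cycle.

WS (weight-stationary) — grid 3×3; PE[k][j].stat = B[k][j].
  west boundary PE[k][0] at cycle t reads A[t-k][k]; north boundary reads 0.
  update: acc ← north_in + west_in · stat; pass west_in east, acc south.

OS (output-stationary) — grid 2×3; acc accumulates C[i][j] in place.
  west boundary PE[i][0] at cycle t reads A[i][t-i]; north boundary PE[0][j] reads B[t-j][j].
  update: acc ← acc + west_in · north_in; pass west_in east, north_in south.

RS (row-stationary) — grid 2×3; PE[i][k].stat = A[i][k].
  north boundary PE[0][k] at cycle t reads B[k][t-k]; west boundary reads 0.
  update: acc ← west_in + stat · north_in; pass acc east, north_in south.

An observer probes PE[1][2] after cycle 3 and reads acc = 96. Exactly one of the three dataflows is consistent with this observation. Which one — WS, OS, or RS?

dataflow = RS

WS [3×3] PE[1][2] across cycles:
  c0 r1c2: 0 / 0 / 0
  c1 r1c2: 0 / 0 / 0
  c2 r1c2: 0 / 0 / 0
  c3 r1c2: 52 / 9 / 52
OS [2×3] PE[1][2] across cycles:
  c0 r1c2: 0 / 0 / 0
  c1 r1c2: 0 / 0 / 0
  c2 r1c2: 0 / 0 / 0
  c3 r1c2: 2 / 1 / 2
RS [2×3] PE[1][2] across cycles:
  c0 r1c2: 0 / 0 / 0
  c1 r1c2: 0 / 0 / 0
  c2 r1c2: 0 / 0 / 0
  c3 r1c2: 96 / 96 / 4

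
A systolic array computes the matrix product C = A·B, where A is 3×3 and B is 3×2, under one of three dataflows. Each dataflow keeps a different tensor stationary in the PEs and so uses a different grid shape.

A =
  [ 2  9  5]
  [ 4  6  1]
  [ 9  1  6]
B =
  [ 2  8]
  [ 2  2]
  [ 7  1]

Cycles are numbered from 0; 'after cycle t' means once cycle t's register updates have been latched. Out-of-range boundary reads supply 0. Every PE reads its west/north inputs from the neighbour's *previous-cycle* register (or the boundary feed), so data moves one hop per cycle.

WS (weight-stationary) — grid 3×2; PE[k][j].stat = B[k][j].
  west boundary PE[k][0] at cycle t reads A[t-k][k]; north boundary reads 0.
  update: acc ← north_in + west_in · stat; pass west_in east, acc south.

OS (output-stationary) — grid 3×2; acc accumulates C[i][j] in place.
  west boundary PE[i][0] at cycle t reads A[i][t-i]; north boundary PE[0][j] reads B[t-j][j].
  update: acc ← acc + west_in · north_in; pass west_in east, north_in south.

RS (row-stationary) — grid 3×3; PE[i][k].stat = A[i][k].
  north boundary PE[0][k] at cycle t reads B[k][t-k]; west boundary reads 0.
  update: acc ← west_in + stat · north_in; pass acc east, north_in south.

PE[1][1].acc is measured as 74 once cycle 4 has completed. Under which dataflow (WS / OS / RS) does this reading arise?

dataflow = WS

Under WS (3×2), PE[1][1]:
  0: (1,1).acc=0  regs=<0,0>
  1: (1,1).acc=0  regs=<0,0>
  2: (1,1).acc=34  regs=<9,34>
  3: (1,1).acc=44  regs=<6,44>
  4: (1,1).acc=74  regs=<1,74>
Under OS (3×2), PE[1][1]:
  0: (1,1).acc=0  regs=<0,0>
  1: (1,1).acc=0  regs=<0,0>
  2: (1,1).acc=32  regs=<4,8>
  3: (1,1).acc=44  regs=<6,2>
  4: (1,1).acc=45  regs=<1,1>
Under RS (3×3), PE[1][1]:
  0: (1,1).acc=0  regs=<0,0>
  1: (1,1).acc=0  regs=<0,0>
  2: (1,1).acc=20  regs=<20,2>
  3: (1,1).acc=44  regs=<44,2>
  4: (1,1).acc=0  regs=<0,0>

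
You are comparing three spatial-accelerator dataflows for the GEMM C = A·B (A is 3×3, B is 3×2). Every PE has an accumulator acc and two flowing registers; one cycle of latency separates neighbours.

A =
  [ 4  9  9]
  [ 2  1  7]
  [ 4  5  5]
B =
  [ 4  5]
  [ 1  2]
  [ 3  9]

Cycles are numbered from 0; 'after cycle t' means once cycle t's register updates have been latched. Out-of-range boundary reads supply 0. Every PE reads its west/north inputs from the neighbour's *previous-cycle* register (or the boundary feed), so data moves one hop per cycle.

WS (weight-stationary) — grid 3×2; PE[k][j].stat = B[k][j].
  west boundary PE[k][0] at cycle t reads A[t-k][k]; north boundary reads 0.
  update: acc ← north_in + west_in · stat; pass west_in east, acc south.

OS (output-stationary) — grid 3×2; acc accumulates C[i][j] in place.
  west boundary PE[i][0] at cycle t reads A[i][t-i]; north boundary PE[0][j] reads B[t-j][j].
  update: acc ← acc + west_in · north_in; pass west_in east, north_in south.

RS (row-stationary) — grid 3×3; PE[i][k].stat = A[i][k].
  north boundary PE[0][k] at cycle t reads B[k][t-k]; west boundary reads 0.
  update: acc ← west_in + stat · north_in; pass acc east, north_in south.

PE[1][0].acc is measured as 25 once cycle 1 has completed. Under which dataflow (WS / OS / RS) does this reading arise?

dataflow = WS

WS (3×2 grid), PE[1][0]:
  0: (1,0).acc=0  regs=<0,0>
  1: (1,0).acc=25  regs=<9,25>
OS (3×2 grid), PE[1][0]:
  0: (1,0).acc=0  regs=<0,0>
  1: (1,0).acc=8  regs=<2,4>
RS (3×3 grid), PE[1][0]:
  0: (1,0).acc=0  regs=<0,0>
  1: (1,0).acc=8  regs=<8,4>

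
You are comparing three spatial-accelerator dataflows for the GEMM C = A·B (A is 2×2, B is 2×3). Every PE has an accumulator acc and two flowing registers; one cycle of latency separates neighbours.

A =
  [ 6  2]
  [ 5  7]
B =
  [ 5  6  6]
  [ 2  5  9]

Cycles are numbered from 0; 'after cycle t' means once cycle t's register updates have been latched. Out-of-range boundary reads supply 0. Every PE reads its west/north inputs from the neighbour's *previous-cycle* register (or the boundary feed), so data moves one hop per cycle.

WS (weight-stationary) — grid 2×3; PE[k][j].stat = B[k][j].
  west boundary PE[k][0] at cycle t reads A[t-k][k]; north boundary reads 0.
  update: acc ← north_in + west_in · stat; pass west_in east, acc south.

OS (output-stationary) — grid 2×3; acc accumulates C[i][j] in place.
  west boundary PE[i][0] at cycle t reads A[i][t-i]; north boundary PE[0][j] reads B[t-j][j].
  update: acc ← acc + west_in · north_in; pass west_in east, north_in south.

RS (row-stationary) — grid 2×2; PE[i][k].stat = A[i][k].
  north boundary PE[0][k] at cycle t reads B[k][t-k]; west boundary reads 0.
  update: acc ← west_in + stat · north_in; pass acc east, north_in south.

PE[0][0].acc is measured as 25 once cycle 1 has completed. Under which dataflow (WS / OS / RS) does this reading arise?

— WS: 2×3; PE[0][0] trace:
  0: (0,0).acc=30  regs=<6,30>
  1: (0,0).acc=25  regs=<5,25>
— OS: 2×3; PE[0][0] trace:
  0: (0,0).acc=30  regs=<6,5>
  1: (0,0).acc=34  regs=<2,2>
— RS: 2×2; PE[0][0] trace:
  0: (0,0).acc=30  regs=<30,5>
  1: (0,0).acc=36  regs=<36,6>

dataflow = WS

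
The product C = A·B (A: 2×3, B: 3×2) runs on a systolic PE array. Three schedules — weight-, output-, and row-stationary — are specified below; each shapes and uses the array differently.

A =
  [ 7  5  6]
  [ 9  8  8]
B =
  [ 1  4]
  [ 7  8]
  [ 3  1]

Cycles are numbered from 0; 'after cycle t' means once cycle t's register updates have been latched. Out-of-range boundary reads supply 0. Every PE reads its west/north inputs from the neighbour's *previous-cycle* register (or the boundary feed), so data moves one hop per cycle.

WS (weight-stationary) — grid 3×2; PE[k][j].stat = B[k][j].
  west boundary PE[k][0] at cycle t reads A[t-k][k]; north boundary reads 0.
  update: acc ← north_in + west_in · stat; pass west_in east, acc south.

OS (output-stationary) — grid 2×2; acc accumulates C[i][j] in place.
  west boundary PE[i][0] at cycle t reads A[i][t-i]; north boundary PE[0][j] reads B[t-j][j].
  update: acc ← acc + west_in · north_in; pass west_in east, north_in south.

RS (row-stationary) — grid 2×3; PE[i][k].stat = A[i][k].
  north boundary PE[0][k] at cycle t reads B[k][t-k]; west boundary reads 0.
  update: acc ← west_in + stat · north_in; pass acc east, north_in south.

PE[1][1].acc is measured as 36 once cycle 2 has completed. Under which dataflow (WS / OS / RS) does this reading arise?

dataflow = OS

WS (3×2 grid), PE[1][1]:
  t=0 PE[1][1]: acc=0 h=0 v=0
  t=1 PE[1][1]: acc=0 h=0 v=0
  t=2 PE[1][1]: acc=68 h=5 v=68
OS (2×2 grid), PE[1][1]:
  t=0 PE[1][1]: acc=0 h=0 v=0
  t=1 PE[1][1]: acc=0 h=0 v=0
  t=2 PE[1][1]: acc=36 h=9 v=4
RS (2×3 grid), PE[1][1]:
  t=0 PE[1][1]: acc=0 h=0 v=0
  t=1 PE[1][1]: acc=0 h=0 v=0
  t=2 PE[1][1]: acc=65 h=65 v=7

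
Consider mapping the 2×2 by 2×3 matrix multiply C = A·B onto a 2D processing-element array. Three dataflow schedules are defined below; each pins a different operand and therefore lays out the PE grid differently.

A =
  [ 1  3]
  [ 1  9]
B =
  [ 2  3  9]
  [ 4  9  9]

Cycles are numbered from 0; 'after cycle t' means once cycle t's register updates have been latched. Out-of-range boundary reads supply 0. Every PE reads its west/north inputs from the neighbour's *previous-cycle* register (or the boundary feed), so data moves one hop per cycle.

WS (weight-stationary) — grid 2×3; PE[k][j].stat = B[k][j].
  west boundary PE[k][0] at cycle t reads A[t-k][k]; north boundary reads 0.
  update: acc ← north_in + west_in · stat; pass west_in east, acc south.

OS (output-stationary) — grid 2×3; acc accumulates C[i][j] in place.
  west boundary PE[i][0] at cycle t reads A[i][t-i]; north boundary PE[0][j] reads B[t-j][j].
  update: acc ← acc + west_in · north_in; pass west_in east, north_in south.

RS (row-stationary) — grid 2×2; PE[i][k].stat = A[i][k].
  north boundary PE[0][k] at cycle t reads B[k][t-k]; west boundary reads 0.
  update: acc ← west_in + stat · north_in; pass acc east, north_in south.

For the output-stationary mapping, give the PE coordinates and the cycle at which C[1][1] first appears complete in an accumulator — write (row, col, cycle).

(row, col, cycle) = (1, 1, 3)

Under OS, C[1][1] lands at PE[1][1]:
  [0] (1,1) acc=0 (h:0 v:0)
  [1] (1,1) acc=0 (h:0 v:0)
  [2] (1,1) acc=3 (h:1 v:3)
  [3] (1,1) acc=84 (h:9 v:9)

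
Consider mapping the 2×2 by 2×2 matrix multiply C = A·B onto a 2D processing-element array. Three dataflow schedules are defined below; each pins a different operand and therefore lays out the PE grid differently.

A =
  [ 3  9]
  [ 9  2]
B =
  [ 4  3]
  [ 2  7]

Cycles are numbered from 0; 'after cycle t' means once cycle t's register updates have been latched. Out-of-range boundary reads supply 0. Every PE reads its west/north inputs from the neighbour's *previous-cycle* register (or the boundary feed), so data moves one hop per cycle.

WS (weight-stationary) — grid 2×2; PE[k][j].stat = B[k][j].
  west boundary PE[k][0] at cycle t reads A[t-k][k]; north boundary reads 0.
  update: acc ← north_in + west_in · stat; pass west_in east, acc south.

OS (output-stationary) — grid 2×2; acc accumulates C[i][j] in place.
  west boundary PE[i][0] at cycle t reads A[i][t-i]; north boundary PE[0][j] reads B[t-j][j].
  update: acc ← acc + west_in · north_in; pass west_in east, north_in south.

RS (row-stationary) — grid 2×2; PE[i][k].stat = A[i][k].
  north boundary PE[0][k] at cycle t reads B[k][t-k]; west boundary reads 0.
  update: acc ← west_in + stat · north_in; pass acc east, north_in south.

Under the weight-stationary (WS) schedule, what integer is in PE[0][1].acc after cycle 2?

PE[0][1].acc = 27

WS on a 2×2 grid — tracing PE[0][1] and its feeders:
  c0 r0c0: 12 / 3 / 12
  c0 r0c1: 0 / 0 / 0
  c1 r0c0: 36 / 9 / 36
  c1 r0c1: 9 / 3 / 9
  c2 r0c0: 0 / 0 / 0
  c2 r0c1: 27 / 9 / 27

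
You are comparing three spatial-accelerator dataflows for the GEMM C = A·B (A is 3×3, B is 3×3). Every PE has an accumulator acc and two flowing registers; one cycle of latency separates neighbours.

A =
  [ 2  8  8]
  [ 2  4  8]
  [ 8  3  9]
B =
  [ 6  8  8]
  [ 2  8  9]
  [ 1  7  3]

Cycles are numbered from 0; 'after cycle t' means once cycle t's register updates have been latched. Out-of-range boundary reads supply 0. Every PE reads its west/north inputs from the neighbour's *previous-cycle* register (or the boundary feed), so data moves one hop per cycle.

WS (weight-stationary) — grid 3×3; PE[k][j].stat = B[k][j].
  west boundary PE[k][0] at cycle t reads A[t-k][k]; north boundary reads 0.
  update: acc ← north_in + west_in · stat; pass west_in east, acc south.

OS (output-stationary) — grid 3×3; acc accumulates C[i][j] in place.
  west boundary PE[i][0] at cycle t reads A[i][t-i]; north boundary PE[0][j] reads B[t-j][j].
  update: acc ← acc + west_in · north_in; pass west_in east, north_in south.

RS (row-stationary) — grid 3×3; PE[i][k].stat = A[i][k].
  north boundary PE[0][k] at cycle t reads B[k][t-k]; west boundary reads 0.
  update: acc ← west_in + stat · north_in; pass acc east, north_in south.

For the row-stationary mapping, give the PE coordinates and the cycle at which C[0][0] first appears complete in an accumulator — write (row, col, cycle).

RS: C[0][0] accumulates in PE[0][2]:
  c0 r0c2: 0 / 0 / 0
  c1 r0c2: 0 / 0 / 0
  c2 r0c2: 36 / 36 / 1

(row, col, cycle) = (0, 2, 2)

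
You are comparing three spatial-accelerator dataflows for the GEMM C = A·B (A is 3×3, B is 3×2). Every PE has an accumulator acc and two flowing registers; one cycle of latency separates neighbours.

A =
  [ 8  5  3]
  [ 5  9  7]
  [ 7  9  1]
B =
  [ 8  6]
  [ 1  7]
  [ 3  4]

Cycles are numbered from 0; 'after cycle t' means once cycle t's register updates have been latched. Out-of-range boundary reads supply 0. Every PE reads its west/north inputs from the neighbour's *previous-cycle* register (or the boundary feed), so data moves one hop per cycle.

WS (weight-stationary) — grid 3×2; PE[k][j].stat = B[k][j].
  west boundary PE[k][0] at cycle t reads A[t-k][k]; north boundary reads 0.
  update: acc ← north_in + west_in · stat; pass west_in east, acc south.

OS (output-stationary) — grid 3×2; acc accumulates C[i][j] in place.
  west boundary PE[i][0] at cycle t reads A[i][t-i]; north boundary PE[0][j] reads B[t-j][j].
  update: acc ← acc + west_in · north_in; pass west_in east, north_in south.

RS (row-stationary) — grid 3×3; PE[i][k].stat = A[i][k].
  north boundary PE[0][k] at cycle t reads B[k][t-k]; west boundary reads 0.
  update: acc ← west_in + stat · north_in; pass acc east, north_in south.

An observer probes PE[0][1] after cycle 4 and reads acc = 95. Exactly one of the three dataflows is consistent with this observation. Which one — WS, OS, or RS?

WS (3×2 grid), PE[0][1]:
  @0  [0,1]  acc 0  |  →0  ↓0
  @1  [0,1]  acc 48  |  →8  ↓48
  @2  [0,1]  acc 30  |  →5  ↓30
  @3  [0,1]  acc 42  |  →7  ↓42
  @4  [0,1]  acc 0  |  →0  ↓0
OS (3×2 grid), PE[0][1]:
  @0  [0,1]  acc 0  |  →0  ↓0
  @1  [0,1]  acc 48  |  →8  ↓6
  @2  [0,1]  acc 83  |  →5  ↓7
  @3  [0,1]  acc 95  |  →3  ↓4
  @4  [0,1]  acc 95  |  →0  ↓0
RS (3×3 grid), PE[0][1]:
  @0  [0,1]  acc 0  |  →0  ↓0
  @1  [0,1]  acc 69  |  →69  ↓1
  @2  [0,1]  acc 83  |  →83  ↓7
  @3  [0,1]  acc 0  |  →0  ↓0
  @4  [0,1]  acc 0  |  →0  ↓0

dataflow = OS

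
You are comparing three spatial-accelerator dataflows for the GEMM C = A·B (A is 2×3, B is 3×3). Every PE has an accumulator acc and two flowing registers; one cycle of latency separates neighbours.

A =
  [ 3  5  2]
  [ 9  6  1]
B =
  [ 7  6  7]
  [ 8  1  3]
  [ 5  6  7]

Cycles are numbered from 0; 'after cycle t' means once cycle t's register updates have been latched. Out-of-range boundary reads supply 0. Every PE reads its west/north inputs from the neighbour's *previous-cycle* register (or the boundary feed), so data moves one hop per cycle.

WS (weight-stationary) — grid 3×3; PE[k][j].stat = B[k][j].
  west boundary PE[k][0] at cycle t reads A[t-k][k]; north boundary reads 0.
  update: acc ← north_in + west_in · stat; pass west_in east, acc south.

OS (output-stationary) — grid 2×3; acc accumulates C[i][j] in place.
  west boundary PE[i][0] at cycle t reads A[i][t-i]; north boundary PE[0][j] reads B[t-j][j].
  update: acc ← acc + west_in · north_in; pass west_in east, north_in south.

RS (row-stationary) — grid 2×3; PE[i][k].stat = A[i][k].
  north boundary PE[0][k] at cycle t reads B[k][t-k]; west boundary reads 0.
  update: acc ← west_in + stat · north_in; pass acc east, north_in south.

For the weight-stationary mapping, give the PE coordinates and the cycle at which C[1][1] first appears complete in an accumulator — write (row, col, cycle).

(row, col, cycle) = (2, 1, 4)

Under WS, C[1][1] lands at PE[2][1]:
  c0 r2c1: 0 / 0 / 0
  c1 r2c1: 0 / 0 / 0
  c2 r2c1: 0 / 0 / 0
  c3 r2c1: 35 / 2 / 35
  c4 r2c1: 66 / 1 / 66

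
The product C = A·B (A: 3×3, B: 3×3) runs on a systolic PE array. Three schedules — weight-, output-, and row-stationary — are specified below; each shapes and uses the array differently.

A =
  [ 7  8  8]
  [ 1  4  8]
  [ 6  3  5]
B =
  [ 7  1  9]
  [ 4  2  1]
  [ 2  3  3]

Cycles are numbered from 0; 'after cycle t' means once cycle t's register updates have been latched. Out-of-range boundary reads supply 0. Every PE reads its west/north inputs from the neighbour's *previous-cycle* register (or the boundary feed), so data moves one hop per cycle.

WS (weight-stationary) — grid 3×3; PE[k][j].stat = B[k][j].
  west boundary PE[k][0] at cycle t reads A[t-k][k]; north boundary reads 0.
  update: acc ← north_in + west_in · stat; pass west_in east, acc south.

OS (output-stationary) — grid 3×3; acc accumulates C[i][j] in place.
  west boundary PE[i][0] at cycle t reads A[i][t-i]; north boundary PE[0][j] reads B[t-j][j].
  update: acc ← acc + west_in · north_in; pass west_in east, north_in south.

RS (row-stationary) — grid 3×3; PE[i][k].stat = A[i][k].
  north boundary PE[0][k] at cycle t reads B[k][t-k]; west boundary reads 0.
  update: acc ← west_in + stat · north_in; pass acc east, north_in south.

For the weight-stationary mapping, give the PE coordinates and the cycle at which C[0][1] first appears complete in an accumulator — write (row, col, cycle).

WS — PE[2][1] is where C[0][1] collects:
  0: (2,1).acc=0  regs=<0,0>
  1: (2,1).acc=0  regs=<0,0>
  2: (2,1).acc=0  regs=<0,0>
  3: (2,1).acc=47  regs=<8,47>

(row, col, cycle) = (2, 1, 3)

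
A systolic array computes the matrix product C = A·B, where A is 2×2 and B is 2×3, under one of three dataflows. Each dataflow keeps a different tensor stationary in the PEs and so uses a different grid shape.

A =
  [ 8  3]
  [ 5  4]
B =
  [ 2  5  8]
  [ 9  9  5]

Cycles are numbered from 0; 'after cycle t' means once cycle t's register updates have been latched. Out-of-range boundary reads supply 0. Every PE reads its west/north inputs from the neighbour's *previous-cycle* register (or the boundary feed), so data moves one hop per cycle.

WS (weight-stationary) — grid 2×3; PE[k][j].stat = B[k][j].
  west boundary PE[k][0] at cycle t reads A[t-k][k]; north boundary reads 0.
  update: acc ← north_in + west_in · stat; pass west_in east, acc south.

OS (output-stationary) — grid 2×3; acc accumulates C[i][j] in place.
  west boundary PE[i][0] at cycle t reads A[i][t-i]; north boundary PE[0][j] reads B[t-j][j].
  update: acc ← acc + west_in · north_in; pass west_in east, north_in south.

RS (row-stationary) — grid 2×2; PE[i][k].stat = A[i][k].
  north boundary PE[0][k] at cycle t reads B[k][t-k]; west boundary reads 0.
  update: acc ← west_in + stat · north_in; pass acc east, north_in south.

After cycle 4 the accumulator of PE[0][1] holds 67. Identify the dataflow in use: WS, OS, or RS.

WS [2×3] PE[0][1] across cycles:
  [0] (0,1) acc=0 (h:0 v:0)
  [1] (0,1) acc=40 (h:8 v:40)
  [2] (0,1) acc=25 (h:5 v:25)
  [3] (0,1) acc=0 (h:0 v:0)
  [4] (0,1) acc=0 (h:0 v:0)
OS [2×3] PE[0][1] across cycles:
  [0] (0,1) acc=0 (h:0 v:0)
  [1] (0,1) acc=40 (h:8 v:5)
  [2] (0,1) acc=67 (h:3 v:9)
  [3] (0,1) acc=67 (h:0 v:0)
  [4] (0,1) acc=67 (h:0 v:0)
RS [2×2] PE[0][1] across cycles:
  [0] (0,1) acc=0 (h:0 v:0)
  [1] (0,1) acc=43 (h:43 v:9)
  [2] (0,1) acc=67 (h:67 v:9)
  [3] (0,1) acc=79 (h:79 v:5)
  [4] (0,1) acc=0 (h:0 v:0)

dataflow = OS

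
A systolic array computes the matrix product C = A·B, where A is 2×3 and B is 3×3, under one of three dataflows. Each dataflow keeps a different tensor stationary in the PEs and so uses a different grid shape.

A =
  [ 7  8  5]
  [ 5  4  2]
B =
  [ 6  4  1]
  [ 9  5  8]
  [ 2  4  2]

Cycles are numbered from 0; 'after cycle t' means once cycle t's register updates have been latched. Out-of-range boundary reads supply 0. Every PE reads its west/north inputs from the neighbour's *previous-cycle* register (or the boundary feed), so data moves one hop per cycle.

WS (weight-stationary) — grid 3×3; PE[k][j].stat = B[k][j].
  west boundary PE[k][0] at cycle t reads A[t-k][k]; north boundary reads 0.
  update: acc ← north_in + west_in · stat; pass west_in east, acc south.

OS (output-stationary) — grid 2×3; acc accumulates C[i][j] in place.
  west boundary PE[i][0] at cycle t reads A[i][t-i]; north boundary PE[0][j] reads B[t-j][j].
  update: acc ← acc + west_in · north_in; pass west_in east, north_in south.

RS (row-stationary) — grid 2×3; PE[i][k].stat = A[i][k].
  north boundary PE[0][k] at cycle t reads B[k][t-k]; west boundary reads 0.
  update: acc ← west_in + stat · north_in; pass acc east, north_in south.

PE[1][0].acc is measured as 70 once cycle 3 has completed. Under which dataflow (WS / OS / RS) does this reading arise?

WS (3×3 grid), PE[1][0]:
  [0] (1,0) acc=0 (h:0 v:0)
  [1] (1,0) acc=114 (h:8 v:114)
  [2] (1,0) acc=66 (h:4 v:66)
  [3] (1,0) acc=0 (h:0 v:0)
OS (2×3 grid), PE[1][0]:
  [0] (1,0) acc=0 (h:0 v:0)
  [1] (1,0) acc=30 (h:5 v:6)
  [2] (1,0) acc=66 (h:4 v:9)
  [3] (1,0) acc=70 (h:2 v:2)
RS (2×3 grid), PE[1][0]:
  [0] (1,0) acc=0 (h:0 v:0)
  [1] (1,0) acc=30 (h:30 v:6)
  [2] (1,0) acc=20 (h:20 v:4)
  [3] (1,0) acc=5 (h:5 v:1)

dataflow = OS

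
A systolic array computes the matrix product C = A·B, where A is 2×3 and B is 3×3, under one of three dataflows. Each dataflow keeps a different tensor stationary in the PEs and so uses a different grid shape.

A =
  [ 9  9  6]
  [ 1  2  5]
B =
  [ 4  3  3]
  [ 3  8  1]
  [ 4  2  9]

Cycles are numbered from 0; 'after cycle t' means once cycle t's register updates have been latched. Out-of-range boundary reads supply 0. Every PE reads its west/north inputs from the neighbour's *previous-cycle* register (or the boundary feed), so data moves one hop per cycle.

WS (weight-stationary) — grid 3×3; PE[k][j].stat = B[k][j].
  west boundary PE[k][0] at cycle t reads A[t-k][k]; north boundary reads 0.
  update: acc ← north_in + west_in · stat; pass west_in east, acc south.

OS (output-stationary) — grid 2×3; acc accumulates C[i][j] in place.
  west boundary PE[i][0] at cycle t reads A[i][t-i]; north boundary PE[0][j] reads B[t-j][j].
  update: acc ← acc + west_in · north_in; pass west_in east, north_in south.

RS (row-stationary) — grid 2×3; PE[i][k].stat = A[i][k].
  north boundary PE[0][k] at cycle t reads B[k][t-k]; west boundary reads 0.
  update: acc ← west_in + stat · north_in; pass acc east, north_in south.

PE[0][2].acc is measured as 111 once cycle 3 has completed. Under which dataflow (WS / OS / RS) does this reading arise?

dataflow = RS

Under WS (3×3), PE[0][2]:
  c0 r0c2: 0 / 0 / 0
  c1 r0c2: 0 / 0 / 0
  c2 r0c2: 27 / 9 / 27
  c3 r0c2: 3 / 1 / 3
Under OS (2×3), PE[0][2]:
  c0 r0c2: 0 / 0 / 0
  c1 r0c2: 0 / 0 / 0
  c2 r0c2: 27 / 9 / 3
  c3 r0c2: 36 / 9 / 1
Under RS (2×3), PE[0][2]:
  c0 r0c2: 0 / 0 / 0
  c1 r0c2: 0 / 0 / 0
  c2 r0c2: 87 / 87 / 4
  c3 r0c2: 111 / 111 / 2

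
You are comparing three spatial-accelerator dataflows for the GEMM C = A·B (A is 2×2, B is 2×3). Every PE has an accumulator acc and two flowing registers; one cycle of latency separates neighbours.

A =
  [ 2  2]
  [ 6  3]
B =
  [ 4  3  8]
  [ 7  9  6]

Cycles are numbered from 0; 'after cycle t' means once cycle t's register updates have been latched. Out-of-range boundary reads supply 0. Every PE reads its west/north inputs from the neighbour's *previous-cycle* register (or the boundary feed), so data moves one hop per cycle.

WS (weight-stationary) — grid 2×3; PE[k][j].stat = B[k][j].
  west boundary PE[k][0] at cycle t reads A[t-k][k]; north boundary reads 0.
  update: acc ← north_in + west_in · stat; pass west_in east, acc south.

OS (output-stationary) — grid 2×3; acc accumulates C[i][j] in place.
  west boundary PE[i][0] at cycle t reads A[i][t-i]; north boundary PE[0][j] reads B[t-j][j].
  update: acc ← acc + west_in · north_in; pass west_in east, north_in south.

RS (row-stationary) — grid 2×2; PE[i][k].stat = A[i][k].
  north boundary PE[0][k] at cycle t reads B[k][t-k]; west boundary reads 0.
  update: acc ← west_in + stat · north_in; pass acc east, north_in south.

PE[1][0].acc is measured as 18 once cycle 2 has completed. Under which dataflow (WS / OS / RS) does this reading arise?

dataflow = RS

WS (2×3 grid), PE[1][0]:
  0: (1,0).acc=0  regs=<0,0>
  1: (1,0).acc=22  regs=<2,22>
  2: (1,0).acc=45  regs=<3,45>
OS (2×3 grid), PE[1][0]:
  0: (1,0).acc=0  regs=<0,0>
  1: (1,0).acc=24  regs=<6,4>
  2: (1,0).acc=45  regs=<3,7>
RS (2×2 grid), PE[1][0]:
  0: (1,0).acc=0  regs=<0,0>
  1: (1,0).acc=24  regs=<24,4>
  2: (1,0).acc=18  regs=<18,3>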